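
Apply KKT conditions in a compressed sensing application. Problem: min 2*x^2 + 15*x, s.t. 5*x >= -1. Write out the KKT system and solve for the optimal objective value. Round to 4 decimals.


Step 1: Try lambda = 0 (constraint inactive).
x_unc = -15/(2*2) = -3.75
Check: 5*-3.75 = -18.75 < -1 -- violated!
Step 2: Constraint must be active: 5*x = -1
x* = -1/5 = -0.2
lambda = (2*2*(-0.2) + 15)/5 = 2.84
Step 3: Compute optimal value.
f(x*) = 2*(-0.2)^2 + 15*(-0.2) = -2.92


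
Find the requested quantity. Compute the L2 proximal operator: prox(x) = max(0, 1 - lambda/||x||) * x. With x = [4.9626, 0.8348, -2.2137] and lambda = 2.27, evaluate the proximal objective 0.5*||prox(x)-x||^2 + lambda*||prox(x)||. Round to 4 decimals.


Step 1: Compute ||x||.
||x|| = 5.4977
Step 2: Compute scaling factor.
scale = max(0, 1 - 2.27/5.4977) = 0.5871
Step 3: prox(x) = [2.9135, 0.4901, -1.2997]
||prox(x)|| = 3.2277
Step 4: Proximal objective.
0.5*||prox-x||^2 = 2.5765
lambda*||prox|| = 7.3269
Total = 9.9033


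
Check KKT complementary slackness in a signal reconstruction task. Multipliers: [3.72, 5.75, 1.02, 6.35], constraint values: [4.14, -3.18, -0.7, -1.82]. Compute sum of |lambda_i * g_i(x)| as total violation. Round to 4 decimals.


KKT complementary slackness check:
lambda_1 * g_1 = 3.72 * 4.14 = 15.4008
lambda_2 * g_2 = 5.75 * -3.18 = -18.285
lambda_3 * g_3 = 1.02 * -0.7 = -0.714
lambda_4 * g_4 = 6.35 * -1.82 = -11.557
Total violation = 15.4008 + 18.285 + 0.714 + 11.557 = 45.9568


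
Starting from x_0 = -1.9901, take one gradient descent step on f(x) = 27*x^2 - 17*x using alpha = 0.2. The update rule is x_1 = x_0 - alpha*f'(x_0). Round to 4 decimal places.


We compute the gradient at x_0 and apply the update.
f'(x) = 54*x - 17
f'(-1.9901) = 54*-1.9901 - 17 = -124.4654
x_1 = -1.9901 - 0.2*-124.4654 = 22.903


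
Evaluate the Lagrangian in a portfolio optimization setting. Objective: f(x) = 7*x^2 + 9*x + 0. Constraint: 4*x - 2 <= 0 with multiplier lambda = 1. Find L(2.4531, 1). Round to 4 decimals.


Step 1: Evaluate f(x).
f(2.4531) = 7*2.4531^2 + 9*2.4531 + 0 = 64.2018
Step 2: Evaluate g(x).
g(2.4531) = 4*2.4531 - 2 = 7.8124
Step 3: Compute Lagrangian.
L = 64.2018 + 1*7.8124 = 72.0142


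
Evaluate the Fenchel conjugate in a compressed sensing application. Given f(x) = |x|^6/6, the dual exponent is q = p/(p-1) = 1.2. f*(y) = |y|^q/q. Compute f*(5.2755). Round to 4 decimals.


The conjugate exponent q satisfies 1/p + 1/q = 1.
p = 6, so q = 6/(6 - 1) = 1.2
|y|^q = 5.2755^1.2 = 7.3573
f*(5.2755) = 7.3573 / 1.2 = 6.1311


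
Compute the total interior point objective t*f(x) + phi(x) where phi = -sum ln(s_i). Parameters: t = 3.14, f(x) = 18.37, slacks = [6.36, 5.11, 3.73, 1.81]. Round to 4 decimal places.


Step 1: Compute log-barrier.
ln values: [1.85, 1.6312, 1.3164, 0.5933]
phi = -(1.85 + 1.6312 + 1.3164 + 0.5933) = -5.391
Step 2: Compute augmented objective.
t*f(x) = 3.14*18.37 = 57.6818
Total = 57.6818 - 5.391 = 52.2908


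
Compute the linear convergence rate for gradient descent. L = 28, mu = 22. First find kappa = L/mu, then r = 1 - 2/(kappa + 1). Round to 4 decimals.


Step 1: Compute the condition number.
kappa = L/mu = 28/22 = 1.2727
Step 2: Compute the convergence rate.
r = 1 - 2/(kappa + 1) = 1 - 2*mu/(L + mu) = (L - mu)/(L + mu) = 6/50 = 0.12


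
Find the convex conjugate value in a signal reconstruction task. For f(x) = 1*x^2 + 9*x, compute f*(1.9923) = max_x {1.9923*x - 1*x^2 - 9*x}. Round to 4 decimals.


f*(y) = sup_x {y*x - a*x^2 - b*x} = sup_x {(y-b)*x - a*x^2}
FOC: (y - b) - 2a*x = 0 => x* = (y - b)/(2a)
x* = (1.9923 - 9)/(2*1) = -3.5039
f*(1.9923) = (y-b)^2/(4a) = (1.9923 - 9)^2/(4*1)
= 49.1079/4 = 12.277


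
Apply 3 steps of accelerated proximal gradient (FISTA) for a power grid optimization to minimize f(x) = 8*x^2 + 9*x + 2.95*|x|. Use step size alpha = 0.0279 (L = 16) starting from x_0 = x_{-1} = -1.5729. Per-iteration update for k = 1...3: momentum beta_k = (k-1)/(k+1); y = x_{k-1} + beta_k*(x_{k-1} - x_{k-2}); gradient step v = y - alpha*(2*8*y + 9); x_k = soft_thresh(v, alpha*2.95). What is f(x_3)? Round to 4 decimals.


FISTA on f(x) = 8*x^2 + 9*x + 2.95*|x|
L = 16, alpha = 0.0279
Iteration 1: beta = 0.0, y = -1.5729 + 0.0*(-1.5729 + 1.5729) = -1.5729
  grad(y) = -16.1664, v = y - alpha*grad = -1.1219
  prox(v) = soft_thresh(-1.1219, 0.0823) = -1.0396
Iteration 2: beta = 0.3333, y = -1.0396 + 0.3333*(-1.0396 + 1.5729) = -0.8618
  grad(y) = -4.7883, v = y - alpha*grad = -0.7282
  prox(v) = soft_thresh(-0.7282, 0.0823) = -0.6459
Iteration 3: beta = 0.5, y = -0.6459 + 0.5*(-0.6459 + 1.0396) = -0.449
  grad(y) = 1.8155, v = y - alpha*grad = -0.4997
  prox(v) = soft_thresh(-0.4997, 0.0823) = -0.4174
f(x_3) = 8*(-0.4174)^2 + 9*(-0.4174) + 2.95*|-0.4174| = -1.1315


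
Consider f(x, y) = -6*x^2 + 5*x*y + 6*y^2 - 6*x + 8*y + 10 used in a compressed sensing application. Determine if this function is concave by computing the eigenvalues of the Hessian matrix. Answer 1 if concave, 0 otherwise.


The Hessian of f(x,y) = -6*x^2 + 5*x*y + 6*y^2 - 6*x + 8*y + 10 is:
H = [[-12, 5], [5, 12]]
Trace = -12 + 12 = 0
Determinant = -12*12 - (5)^2 = -169
Discriminant = (0)^2 - 4*-169 = 676.0
Eigenvalues: lambda_1 = -13.0, lambda_2 = 13.0
The function is not concave.

0


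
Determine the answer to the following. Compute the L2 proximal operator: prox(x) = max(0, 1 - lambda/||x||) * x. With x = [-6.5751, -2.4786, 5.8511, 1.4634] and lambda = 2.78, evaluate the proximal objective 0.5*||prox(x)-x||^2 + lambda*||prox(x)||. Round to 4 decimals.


Step 1: Compute ||x||.
||x|| = 9.2603
Step 2: Compute scaling factor.
scale = max(0, 1 - 2.78/9.2603) = 0.6998
Step 3: prox(x) = [-4.6012, -1.7345, 4.0946, 1.0241]
||prox(x)|| = 6.4803
Step 4: Proximal objective.
0.5*||prox-x||^2 = 3.8642
lambda*||prox|| = 18.0152
Total = 21.8793


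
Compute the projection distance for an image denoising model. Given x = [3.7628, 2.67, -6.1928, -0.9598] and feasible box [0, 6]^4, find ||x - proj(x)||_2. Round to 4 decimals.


Project each component onto [0, 6].
clip(3.7628) = 3.7628, clip(2.67) = 2.67, clip(-6.1928) = 0.0, clip(-0.9598) = 0.0
Projection = [3.7628, 2.67, 0.0, 0.0]
Squared diffs: [0.0, 0.0, 38.3508, 0.9212]
Distance = sqrt(39.272) = 6.2667


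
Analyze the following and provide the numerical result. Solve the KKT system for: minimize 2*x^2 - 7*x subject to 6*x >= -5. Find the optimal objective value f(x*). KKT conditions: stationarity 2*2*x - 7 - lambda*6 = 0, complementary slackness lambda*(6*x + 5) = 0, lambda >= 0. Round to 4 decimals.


Step 1: Try lambda = 0 (constraint inactive).
Stationarity: 2*2*x - 7 = 0
x* = 7/(2*2) = 1.75
Check constraint: 6*1.75 = 10.5 >= -5 -- satisfied.
Step 2: Compute optimal value.
f(x*) = 2*1.75^2 - 7*1.75 = -6.125


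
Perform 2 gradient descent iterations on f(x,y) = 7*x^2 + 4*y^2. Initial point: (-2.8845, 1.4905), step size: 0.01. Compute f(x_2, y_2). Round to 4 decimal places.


Gradient descent on f(x,y) = 7*x^2 + 4*y^2.
Starting point: (-2.8845, 1.4905), alpha = 0.01
Step 1: grad_x = 2*7*-2.8845 = -40.383, grad_y = 2*4*1.4905 = 11.924
  x_1 = -2.8845 - 0.01*-40.383 = -2.4807
  y_1 = 1.4905 - 0.01*11.924 = 1.3713
Step 2: grad_x = 2*7*-2.4807 = -34.7294, grad_y = 2*4*1.3713 = 10.9701
  x_2 = -2.4807 - 0.01*-34.7294 = -2.1334
  y_2 = 1.3713 - 0.01*10.9701 = 1.2616
f(-2.1334, 1.2616) = 7*(-2.1334)^2 + 4*1.2616^2 = 38.2252


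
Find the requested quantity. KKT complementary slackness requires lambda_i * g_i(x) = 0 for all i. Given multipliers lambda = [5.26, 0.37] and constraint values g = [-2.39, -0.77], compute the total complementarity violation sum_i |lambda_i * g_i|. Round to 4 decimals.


KKT complementary slackness check:
lambda_1 * g_1 = 5.26 * -2.39 = -12.5714
lambda_2 * g_2 = 0.37 * -0.77 = -0.2849
Total violation = 12.5714 + 0.2849 = 12.8563


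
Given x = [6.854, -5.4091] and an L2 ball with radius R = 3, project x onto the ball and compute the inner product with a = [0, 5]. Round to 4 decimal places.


Step 1: Compute ||x|| (intermediates to 6 decimals).
||x|| = sqrt(6.854^2 + (-5.4091)^2) = 8.731305
Step 2: Project.
Since ||x|| > R, scale = R/||x|| = 3/8.731305 = 0.343591, proj(x) = scale * x
proj(x) = [2.354973, -1.858518]
Step 3: Dot product.
a^T * proj(x) = 0*2.354973 + 5*(-1.858518) = -9.2926


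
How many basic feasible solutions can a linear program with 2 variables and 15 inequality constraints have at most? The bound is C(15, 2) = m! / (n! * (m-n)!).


Each vertex corresponds to some choice of n active constraints out of m, so the number of vertices is at most C(m, n) = m! / (n!(m-n)!).
m = 15, n = 2
Numerator: 15 * 14
Denominator: 2! = 2
C(15, 2) = 105


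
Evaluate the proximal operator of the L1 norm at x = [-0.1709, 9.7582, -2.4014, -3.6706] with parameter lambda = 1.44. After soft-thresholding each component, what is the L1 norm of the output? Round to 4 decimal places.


Soft-thresholding with lambda = 1.44:
prox(-0.1709) = sign(-0.1709)*max(|-0.1709| - 1.44, 0) = 0.0
prox(9.7582) = sign(9.7582)*max(|9.7582| - 1.44, 0) = 8.3182
prox(-2.4014) = sign(-2.4014)*max(|-2.4014| - 1.44, 0) = -0.9614
prox(-3.6706) = sign(-3.6706)*max(|-3.6706| - 1.44, 0) = -2.2306
prox(x) = [0.0, 8.3182, -0.9614, -2.2306]
||prox(x)||_1 = 0.0 + 8.3182 + 0.9614 + 2.2306 = 11.5102


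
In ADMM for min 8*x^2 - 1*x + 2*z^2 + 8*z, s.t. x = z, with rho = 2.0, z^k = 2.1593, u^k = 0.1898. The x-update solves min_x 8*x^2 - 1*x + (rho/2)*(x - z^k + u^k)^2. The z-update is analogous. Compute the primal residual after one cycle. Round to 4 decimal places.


ADMM iteration with rho = 2.0, z^k = 2.1593, u^k = 0.1898
Step 1: x-update.
Minimize 8*x^2 - 1*x + (2.0/2)*(x - 2.1593 + 0.1898)^2
FOC: (2*8 + 2.0)*x = 1 + 2.0*(2.1593 - 0.1898)
x^{k+1} = 0.2744
Step 2: z-update.
Minimize 2*z^2 + 8*z + (2.0/2)*(0.2744 - z + 0.1898)^2
FOC: (2*2 + 2.0)*z = -8 + 2.0*(0.2744 + 0.1898)
z^{k+1} = -1.1786
Step 3: u-update.
u^{k+1} = 0.1898 + 0.2744 + 1.1786 = 1.6428
Step 4: Primal residual = |0.2744 + 1.1786| = 1.453


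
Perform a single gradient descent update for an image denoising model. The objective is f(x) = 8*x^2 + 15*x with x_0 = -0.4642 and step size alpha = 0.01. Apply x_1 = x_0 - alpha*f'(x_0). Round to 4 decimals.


We compute the gradient at x_0 and apply the update.
f'(x) = 16*x + 15
f'(-0.4642) = 16*-0.4642 + 15 = 7.5728
x_1 = -0.4642 - 0.01*7.5728 = -0.5399


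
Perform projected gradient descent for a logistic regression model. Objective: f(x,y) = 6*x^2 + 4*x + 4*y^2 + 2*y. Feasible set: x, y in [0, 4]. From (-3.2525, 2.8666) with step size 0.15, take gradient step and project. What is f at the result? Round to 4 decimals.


Step 1: Compute gradient at (-3.2525, 2.8666).
grad_x = 2*6*-3.2525 + 4 = -35.03
grad_y = 2*4*2.8666 + 2 = 24.9328
Step 2: Gradient step.
x_raw = -3.2525 - 0.15*-35.03 = 2.002
y_raw = 2.8666 - 0.15*24.9328 = -0.8733
Step 3: Project onto [0, 4].
x_proj = clip(2.002) = 2.002
y_proj = clip(-0.8733) = 0.0
Step 4: Evaluate f.
f(2.002, 0.0) = 32.056


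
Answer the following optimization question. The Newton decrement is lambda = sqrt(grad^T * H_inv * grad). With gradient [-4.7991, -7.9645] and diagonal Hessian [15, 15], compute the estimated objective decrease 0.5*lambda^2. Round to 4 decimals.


Step 1: H is diagonal, so H^(-1) * g = [-0.3199, -0.531].
Step 2: g^T H^(-1) g = sum_i g_i^2 / H_ii
  = (-4.7991)^2/15 + (-7.9645)^2/15
  = 1.5354 + 4.2289 = 5.7643
Step 3: Objective decrease = 0.5 * g^T H^(-1) g = 2.8822


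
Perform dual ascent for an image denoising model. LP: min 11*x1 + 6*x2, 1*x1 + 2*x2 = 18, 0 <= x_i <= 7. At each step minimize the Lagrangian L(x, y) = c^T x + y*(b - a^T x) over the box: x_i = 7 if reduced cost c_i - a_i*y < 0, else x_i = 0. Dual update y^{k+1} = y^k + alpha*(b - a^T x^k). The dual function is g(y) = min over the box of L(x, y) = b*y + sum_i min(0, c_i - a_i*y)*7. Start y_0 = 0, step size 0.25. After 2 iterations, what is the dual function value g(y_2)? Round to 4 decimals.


Dual ascent for LP: min 11*x1 + 6*x2, 1*x1 + 2*x2 = 18, 0 <= x_i <= 7
Step 1: y^k = 0.0, reduced costs: (11.0, 6.0)
  x^k = (0.0, 0.0), subgradient = b - a^T x = 18.0
  y^{k+1} = 0.0 + 0.25*18.0 = 4.5
Step 2: y^k = 4.5, reduced costs: (6.5, -3.0)
  x^k = (0.0, 7.0), subgradient = b - a^T x = 4.0
  y^{k+1} = 4.5 + 0.25*4.0 = 5.5
Dual objective at y_2 = 5.5: reduced costs (5.5, -5.0), box minimizer x = (0.0, 7.0)
g(y_2) = b*y + (c1 - a1*y)*x1 + (c2 - a2*y)*x2 = 18*5.5 + 5.5*0.0 + (-5.0)*7.0 = 99.0 + 0.0 - 35.0 = 64.0


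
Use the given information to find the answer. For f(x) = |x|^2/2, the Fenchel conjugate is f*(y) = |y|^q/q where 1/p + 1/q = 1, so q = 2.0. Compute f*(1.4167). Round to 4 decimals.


The conjugate exponent q satisfies 1/p + 1/q = 1.
p = 2, so q = 2/(2 - 1) = 2.0
|y|^q = 1.4167^2.0 = 2.007
f*(1.4167) = 2.007 / 2.0 = 1.0035


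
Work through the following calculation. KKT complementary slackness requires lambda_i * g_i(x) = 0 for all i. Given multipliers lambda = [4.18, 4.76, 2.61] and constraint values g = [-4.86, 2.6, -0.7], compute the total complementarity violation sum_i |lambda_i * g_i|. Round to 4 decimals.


KKT complementary slackness check:
lambda_1 * g_1 = 4.18 * -4.86 = -20.3148
lambda_2 * g_2 = 4.76 * 2.6 = 12.376
lambda_3 * g_3 = 2.61 * -0.7 = -1.827
Total violation = 20.3148 + 12.376 + 1.827 = 34.5178


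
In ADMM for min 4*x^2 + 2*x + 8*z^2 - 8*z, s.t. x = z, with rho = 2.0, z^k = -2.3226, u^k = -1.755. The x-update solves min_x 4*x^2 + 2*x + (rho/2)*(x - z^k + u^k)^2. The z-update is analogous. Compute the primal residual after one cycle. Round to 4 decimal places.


ADMM iteration with rho = 2.0, z^k = -2.3226, u^k = -1.755
Step 1: x-update.
Minimize 4*x^2 + 2*x + (2.0/2)*(x + 2.3226 - 1.755)^2
FOC: (2*4 + 2.0)*x = -2 + 2.0*(-2.3226 + 1.755)
x^{k+1} = -0.3135
Step 2: z-update.
Minimize 8*z^2 - 8*z + (2.0/2)*(-0.3135 - z - 1.755)^2
FOC: (2*8 + 2.0)*z = 8 + 2.0*(-0.3135 - 1.755)
z^{k+1} = 0.2146
Step 3: u-update.
u^{k+1} = -1.755 - 0.3135 - 0.2146 = -2.2831
Step 4: Primal residual = |-0.3135 - 0.2146| = 0.5281


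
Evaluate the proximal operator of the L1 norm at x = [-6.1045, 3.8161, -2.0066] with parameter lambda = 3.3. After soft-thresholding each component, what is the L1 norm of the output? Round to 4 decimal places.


Soft-thresholding with lambda = 3.3:
prox(-6.1045) = sign(-6.1045)*max(|-6.1045| - 3.3, 0) = -2.8045
prox(3.8161) = sign(3.8161)*max(|3.8161| - 3.3, 0) = 0.5161
prox(-2.0066) = sign(-2.0066)*max(|-2.0066| - 3.3, 0) = 0.0
prox(x) = [-2.8045, 0.5161, 0.0]
||prox(x)||_1 = 2.8045 + 0.5161 + 0.0 = 3.3206


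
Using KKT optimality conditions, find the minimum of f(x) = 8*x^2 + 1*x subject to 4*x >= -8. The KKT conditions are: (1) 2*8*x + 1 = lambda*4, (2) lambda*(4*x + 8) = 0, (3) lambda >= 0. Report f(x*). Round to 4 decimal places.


Step 1: Try lambda = 0 (constraint inactive).
Stationarity: 2*8*x + 1 = 0
x* = -1/(2*8) = -0.0625
Check constraint: 4*-0.0625 = -0.25 >= -8 -- satisfied.
Step 2: Compute optimal value.
f(x*) = 8*(-0.0625)^2 + 1*(-0.0625) = -0.0313


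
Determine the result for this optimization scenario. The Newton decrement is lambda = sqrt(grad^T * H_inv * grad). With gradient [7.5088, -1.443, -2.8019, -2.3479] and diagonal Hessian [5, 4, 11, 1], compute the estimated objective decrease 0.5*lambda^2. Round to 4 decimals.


Step 1: H is diagonal, so H^(-1) * g = [1.5018, -0.3608, -0.2547, -2.3479].
Step 2: g^T H^(-1) g = sum_i g_i^2 / H_ii
  = (7.5088)^2/5 + (-1.443)^2/4 + (-2.8019)^2/11 + (-2.3479)^2/1
  = 11.2764 + 0.5206 + 0.7137 + 5.5126 = 18.0233
Step 3: Objective decrease = 0.5 * g^T H^(-1) g = 9.0117


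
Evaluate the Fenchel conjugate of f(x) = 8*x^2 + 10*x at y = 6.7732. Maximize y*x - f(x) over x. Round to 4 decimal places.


f*(y) = sup_x {y*x - a*x^2 - b*x} = sup_x {(y-b)*x - a*x^2}
FOC: (y - b) - 2a*x = 0 => x* = (y - b)/(2a)
x* = (6.7732 - 10)/(2*8) = -0.2017
f*(6.7732) = (y-b)^2/(4a) = (6.7732 - 10)^2/(4*8)
= 10.4122/32 = 0.3254


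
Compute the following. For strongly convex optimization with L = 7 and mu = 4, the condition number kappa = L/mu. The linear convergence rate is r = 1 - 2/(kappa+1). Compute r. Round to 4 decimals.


Step 1: Compute the condition number.
kappa = L/mu = 7/4 = 1.75
Step 2: Compute the convergence rate.
r = 1 - 2/(kappa + 1) = 1 - 2*mu/(L + mu) = (L - mu)/(L + mu) = 3/11 = 0.2727


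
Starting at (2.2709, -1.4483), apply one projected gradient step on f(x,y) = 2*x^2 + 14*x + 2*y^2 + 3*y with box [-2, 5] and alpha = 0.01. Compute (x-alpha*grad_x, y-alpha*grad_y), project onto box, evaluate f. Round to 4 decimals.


Step 1: Compute gradient at (2.2709, -1.4483).
grad_x = 2*2*2.2709 + 14 = 23.0836
grad_y = 2*2*-1.4483 + 3 = -2.7932
Step 2: Gradient step.
x_raw = 2.2709 - 0.01*23.0836 = 2.0401
y_raw = -1.4483 - 0.01*-2.7932 = -1.4204
Step 3: Project onto [-2, 5].
x_proj = clip(2.0401) = 2.0401
y_proj = clip(-1.4204) = -1.4204
Step 4: Evaluate f.
f(2.0401, -1.4204) = 36.6584


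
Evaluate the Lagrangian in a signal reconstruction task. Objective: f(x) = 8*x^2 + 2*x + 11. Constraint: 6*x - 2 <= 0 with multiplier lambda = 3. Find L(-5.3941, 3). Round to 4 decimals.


Step 1: Evaluate f(x).
f(-5.3941) = 8*(-5.3941)^2 + 2*(-5.3941) + 11 = 232.9823
Step 2: Evaluate g(x).
g(-5.3941) = 6*-5.3941 - 2 = -34.3646
Step 3: Compute Lagrangian.
L = 232.9823 + 3*-34.3646 = 129.8885


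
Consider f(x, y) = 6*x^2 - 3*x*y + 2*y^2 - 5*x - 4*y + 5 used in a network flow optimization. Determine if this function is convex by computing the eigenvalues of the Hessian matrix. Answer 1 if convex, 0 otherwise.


The Hessian of f(x,y) = 6*x^2 - 3*x*y + 2*y^2 - 5*x - 4*y + 5 is:
H = [[12, -3], [-3, 4]]
Trace = 12 + 4 = 16
Determinant = 12*4 - (-3)^2 = 39
Discriminant = (16)^2 - 4*39 = 100.0
Eigenvalues: lambda_1 = 3.0, lambda_2 = 13.0
The function is convex.

1


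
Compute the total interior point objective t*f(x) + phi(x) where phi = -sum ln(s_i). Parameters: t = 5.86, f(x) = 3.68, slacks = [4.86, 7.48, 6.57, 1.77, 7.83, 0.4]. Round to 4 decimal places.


Step 1: Compute log-barrier.
ln values: [1.581, 2.0122, 1.8825, 0.571, 2.058, -0.9163]
phi = -(1.581 + 2.0122 + 1.8825 + 0.571 + 2.058 - 0.9163) = -7.1884
Step 2: Compute augmented objective.
t*f(x) = 5.86*3.68 = 21.5648
Total = 21.5648 - 7.1884 = 14.3764


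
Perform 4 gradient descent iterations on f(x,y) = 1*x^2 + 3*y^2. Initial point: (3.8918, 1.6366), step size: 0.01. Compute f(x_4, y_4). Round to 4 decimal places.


Gradient descent on f(x,y) = 1*x^2 + 3*y^2.
Starting point: (3.8918, 1.6366), alpha = 0.01
Step 1: grad_x = 2*1*3.8918 = 7.7836, grad_y = 2*3*1.6366 = 9.8196
  x_1 = 3.8918 - 0.01*7.7836 = 3.814
  y_1 = 1.6366 - 0.01*9.8196 = 1.5384
Step 2: grad_x = 2*1*3.814 = 7.6279, grad_y = 2*3*1.5384 = 9.2304
  x_2 = 3.814 - 0.01*7.6279 = 3.7377
  y_2 = 1.5384 - 0.01*9.2304 = 1.4461
Step 3: grad_x = 2*1*3.7377 = 7.4754, grad_y = 2*3*1.4461 = 8.6766
  x_3 = 3.7377 - 0.01*7.4754 = 3.6629
  y_3 = 1.4461 - 0.01*8.6766 = 1.3593
Step 4: grad_x = 2*1*3.6629 = 7.3259, grad_y = 2*3*1.3593 = 8.156
  x_4 = 3.6629 - 0.01*7.3259 = 3.5897
  y_4 = 1.3593 - 0.01*8.156 = 1.2778
f(3.5897, 1.2778) = 1*3.5897^2 + 3*1.2778^2 = 17.7839


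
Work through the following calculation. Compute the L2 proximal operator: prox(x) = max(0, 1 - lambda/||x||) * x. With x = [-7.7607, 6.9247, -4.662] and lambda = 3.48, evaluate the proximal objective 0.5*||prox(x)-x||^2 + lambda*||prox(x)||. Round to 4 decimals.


Step 1: Compute ||x||.
||x|| = 11.398
Step 2: Compute scaling factor.
scale = max(0, 1 - 3.48/11.398) = 0.6947
Step 3: prox(x) = [-5.3912, 4.8105, -3.2386]
||prox(x)|| = 7.918
Step 4: Proximal objective.
0.5*||prox-x||^2 = 6.0552
lambda*||prox|| = 27.5546
Total = 33.6098


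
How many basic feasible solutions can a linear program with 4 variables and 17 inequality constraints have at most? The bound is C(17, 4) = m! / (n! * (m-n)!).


Each vertex corresponds to some choice of n active constraints out of m, so the number of vertices is at most C(m, n) = m! / (n!(m-n)!).
m = 17, n = 4
Numerator: 17 * 16 * 15 * 14
Denominator: 4! = 24
C(17, 4) = 2380


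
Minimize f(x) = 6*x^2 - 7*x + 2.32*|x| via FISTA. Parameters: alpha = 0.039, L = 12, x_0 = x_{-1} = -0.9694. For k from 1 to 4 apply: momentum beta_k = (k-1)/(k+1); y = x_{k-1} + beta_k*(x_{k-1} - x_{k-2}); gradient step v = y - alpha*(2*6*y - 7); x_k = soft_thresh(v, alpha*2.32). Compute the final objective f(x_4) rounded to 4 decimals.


FISTA on f(x) = 6*x^2 - 7*x + 2.32*|x|
L = 12, alpha = 0.039
Iteration 1: beta = 0.0, y = -0.9694 + 0.0*(-0.9694 + 0.9694) = -0.9694
  grad(y) = -18.6328, v = y - alpha*grad = -0.2427
  prox(v) = soft_thresh(-0.2427, 0.0905) = -0.1522
Iteration 2: beta = 0.3333, y = -0.1522 + 0.3333*(-0.1522 + 0.9694) = 0.1201
  grad(y) = -5.5583, v = y - alpha*grad = 0.3369
  prox(v) = soft_thresh(0.3369, 0.0905) = 0.2464
Iteration 3: beta = 0.5, y = 0.2464 + 0.5*(0.2464 + 0.1522) = 0.4458
  grad(y) = -1.6507, v = y - alpha*grad = 0.5102
  prox(v) = soft_thresh(0.5102, 0.0905) = 0.4197
Iteration 4: beta = 0.6, y = 0.4197 + 0.6*(0.4197 - 0.2464) = 0.5236
  grad(y) = -0.7166, v = y - alpha*grad = 0.5516
  prox(v) = soft_thresh(0.5516, 0.0905) = 0.4611
f(x_4) = 6*0.4611^2 - 7*0.4611 + 2.32*|0.4611| = -0.8823


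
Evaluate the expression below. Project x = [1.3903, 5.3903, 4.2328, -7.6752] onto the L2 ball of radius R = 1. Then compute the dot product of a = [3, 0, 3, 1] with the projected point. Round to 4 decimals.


Step 1: Compute ||x|| (intermediates to 6 decimals).
||x|| = sqrt(1.3903^2 + 5.3903^2 + 4.2328^2 + (-7.6752)^2) = 10.383331
Step 2: Project.
Since ||x|| > R, scale = R/||x|| = 1/10.383331 = 0.096308, proj(x) = scale * x
proj(x) = [0.133897, 0.519129, 0.407653, -0.739183]
Step 3: Dot product.
a^T * proj(x) = 3*0.133897 + 0*0.519129 + 3*0.407653 + 1*(-0.739183) = 0.8855


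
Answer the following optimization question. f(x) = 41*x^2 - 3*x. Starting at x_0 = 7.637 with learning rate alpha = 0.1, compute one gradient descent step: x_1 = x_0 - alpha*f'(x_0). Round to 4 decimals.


We compute the gradient at x_0 and apply the update.
f'(x) = 82*x - 3
f'(7.637) = 82*7.637 - 3 = 623.234
x_1 = 7.637 - 0.1*623.234 = -54.6864


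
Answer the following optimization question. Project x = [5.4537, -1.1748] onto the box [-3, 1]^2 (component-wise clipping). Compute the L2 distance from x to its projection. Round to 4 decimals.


Project each component onto [-3, 1].
clip(5.4537) = 1.0, clip(-1.1748) = -1.1748
Projection = [1.0, -1.1748]
Squared diffs: [19.8354, 0.0]
Distance = sqrt(19.8354) = 4.4537


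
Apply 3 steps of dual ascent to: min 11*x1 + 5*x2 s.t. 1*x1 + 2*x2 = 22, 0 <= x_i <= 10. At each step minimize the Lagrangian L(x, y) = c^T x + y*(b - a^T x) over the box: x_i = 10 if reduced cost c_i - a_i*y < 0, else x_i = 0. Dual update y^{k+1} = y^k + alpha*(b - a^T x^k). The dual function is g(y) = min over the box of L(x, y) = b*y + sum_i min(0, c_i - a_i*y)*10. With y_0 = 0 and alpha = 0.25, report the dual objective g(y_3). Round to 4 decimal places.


Dual ascent for LP: min 11*x1 + 5*x2, 1*x1 + 2*x2 = 22, 0 <= x_i <= 10
Step 1: y^k = 0.0, reduced costs: (11.0, 5.0)
  x^k = (0.0, 0.0), subgradient = b - a^T x = 22.0
  y^{k+1} = 0.0 + 0.25*22.0 = 5.5
Step 2: y^k = 5.5, reduced costs: (5.5, -6.0)
  x^k = (0.0, 10.0), subgradient = b - a^T x = 2.0
  y^{k+1} = 5.5 + 0.25*2.0 = 6.0
Step 3: y^k = 6.0, reduced costs: (5.0, -7.0)
  x^k = (0.0, 10.0), subgradient = b - a^T x = 2.0
  y^{k+1} = 6.0 + 0.25*2.0 = 6.5
Dual objective at y_3 = 6.5: reduced costs (4.5, -8.0), box minimizer x = (0.0, 10.0)
g(y_3) = b*y + (c1 - a1*y)*x1 + (c2 - a2*y)*x2 = 22*6.5 + 4.5*0.0 + (-8.0)*10.0 = 143.0 + 0.0 - 80.0 = 63.0


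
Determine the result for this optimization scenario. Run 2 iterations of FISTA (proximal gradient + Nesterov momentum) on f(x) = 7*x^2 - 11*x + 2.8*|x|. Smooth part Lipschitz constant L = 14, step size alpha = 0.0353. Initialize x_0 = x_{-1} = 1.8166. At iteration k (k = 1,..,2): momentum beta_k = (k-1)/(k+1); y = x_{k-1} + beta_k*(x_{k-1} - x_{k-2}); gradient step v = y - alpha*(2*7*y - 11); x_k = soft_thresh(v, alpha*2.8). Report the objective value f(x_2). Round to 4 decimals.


FISTA on f(x) = 7*x^2 - 11*x + 2.8*|x|
L = 14, alpha = 0.0353
Iteration 1: beta = 0.0, y = 1.8166 + 0.0*(1.8166 - 1.8166) = 1.8166
  grad(y) = 14.4324, v = y - alpha*grad = 1.3071
  prox(v) = soft_thresh(1.3071, 0.0988) = 1.2083
Iteration 2: beta = 0.3333, y = 1.2083 + 0.3333*(1.2083 - 1.8166) = 1.0055
  grad(y) = 3.0774, v = y - alpha*grad = 0.8969
  prox(v) = soft_thresh(0.8969, 0.0988) = 0.7981
f(x_2) = 7*0.7981^2 - 11*0.7981 + 2.8*|0.7981| = -2.0858


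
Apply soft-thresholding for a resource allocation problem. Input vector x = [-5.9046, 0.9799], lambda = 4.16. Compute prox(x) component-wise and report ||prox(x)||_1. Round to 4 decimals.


Soft-thresholding with lambda = 4.16:
prox(-5.9046) = sign(-5.9046)*max(|-5.9046| - 4.16, 0) = -1.7446
prox(0.9799) = sign(0.9799)*max(|0.9799| - 4.16, 0) = 0.0
prox(x) = [-1.7446, 0.0]
||prox(x)||_1 = 1.7446 + 0.0 = 1.7446


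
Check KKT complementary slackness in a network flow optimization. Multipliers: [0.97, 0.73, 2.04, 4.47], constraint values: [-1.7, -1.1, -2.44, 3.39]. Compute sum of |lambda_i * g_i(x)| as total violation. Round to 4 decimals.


KKT complementary slackness check:
lambda_1 * g_1 = 0.97 * -1.7 = -1.649
lambda_2 * g_2 = 0.73 * -1.1 = -0.803
lambda_3 * g_3 = 2.04 * -2.44 = -4.9776
lambda_4 * g_4 = 4.47 * 3.39 = 15.1533
Total violation = 1.649 + 0.803 + 4.9776 + 15.1533 = 22.5829


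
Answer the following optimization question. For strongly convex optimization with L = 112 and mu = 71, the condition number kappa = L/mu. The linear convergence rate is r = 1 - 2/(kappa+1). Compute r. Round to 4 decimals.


Step 1: Compute the condition number.
kappa = L/mu = 112/71 = 1.5775
Step 2: Compute the convergence rate.
r = 1 - 2/(kappa + 1) = 1 - 2*mu/(L + mu) = (L - mu)/(L + mu) = 41/183 = 0.224


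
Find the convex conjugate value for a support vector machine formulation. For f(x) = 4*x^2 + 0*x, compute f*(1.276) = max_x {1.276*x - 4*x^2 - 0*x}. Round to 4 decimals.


f*(y) = sup_x {y*x - a*x^2 - b*x} = sup_x {(y-b)*x - a*x^2}
FOC: (y - b) - 2a*x = 0 => x* = (y - b)/(2a)
x* = (1.276 - 0)/(2*4) = 0.1595
f*(1.276) = (y-b)^2/(4a) = (1.276 - 0)^2/(4*4)
= 1.6282/16 = 0.1018


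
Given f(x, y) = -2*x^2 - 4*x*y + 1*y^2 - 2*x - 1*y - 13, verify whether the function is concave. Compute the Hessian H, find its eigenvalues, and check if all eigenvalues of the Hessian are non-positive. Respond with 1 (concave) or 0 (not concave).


The Hessian of f(x,y) = -2*x^2 - 4*x*y + 1*y^2 - 2*x - 1*y - 13 is:
H = [[-4, -4], [-4, 2]]
Trace = -4 + 2 = -2
Determinant = -4*2 - (-4)^2 = -24
Discriminant = (-2)^2 - 4*-24 = 100.0
Eigenvalues: lambda_1 = -6.0, lambda_2 = 4.0
The function is not concave.

0


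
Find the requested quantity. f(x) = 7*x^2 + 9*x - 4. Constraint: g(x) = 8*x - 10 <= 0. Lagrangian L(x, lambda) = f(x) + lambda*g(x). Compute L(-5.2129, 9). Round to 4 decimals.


Step 1: Evaluate f(x).
f(-5.2129) = 7*(-5.2129)^2 + 9*(-5.2129) - 4 = 139.3042
Step 2: Evaluate g(x).
g(-5.2129) = 8*-5.2129 - 10 = -51.7032
Step 3: Compute Lagrangian.
L = 139.3042 + 9*-51.7032 = -326.0246


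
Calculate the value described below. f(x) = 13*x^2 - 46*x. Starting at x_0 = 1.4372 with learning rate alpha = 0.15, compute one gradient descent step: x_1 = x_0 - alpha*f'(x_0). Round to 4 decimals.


We compute the gradient at x_0 and apply the update.
f'(x) = 26*x - 46
f'(1.4372) = 26*1.4372 - 46 = -8.6328
x_1 = 1.4372 - 0.15*-8.6328 = 2.7321


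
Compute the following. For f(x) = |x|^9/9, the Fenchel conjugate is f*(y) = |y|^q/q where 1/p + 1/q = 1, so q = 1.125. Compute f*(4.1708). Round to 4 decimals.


The conjugate exponent q satisfies 1/p + 1/q = 1.
p = 9, so q = 9/(9 - 1) = 1.125
|y|^q = 4.1708^1.125 = 4.9859
f*(4.1708) = 4.9859 / 1.125 = 4.4319


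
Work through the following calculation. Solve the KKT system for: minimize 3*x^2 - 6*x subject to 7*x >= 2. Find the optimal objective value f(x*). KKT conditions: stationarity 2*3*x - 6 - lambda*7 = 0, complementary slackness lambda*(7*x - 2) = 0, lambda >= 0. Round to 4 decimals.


Step 1: Try lambda = 0 (constraint inactive).
Stationarity: 2*3*x - 6 = 0
x* = 6/(2*3) = 1.0
Check constraint: 7*1.0 = 7.0 >= 2 -- satisfied.
Step 2: Compute optimal value.
f(x*) = 3*1.0^2 - 6*1.0 = -3.0


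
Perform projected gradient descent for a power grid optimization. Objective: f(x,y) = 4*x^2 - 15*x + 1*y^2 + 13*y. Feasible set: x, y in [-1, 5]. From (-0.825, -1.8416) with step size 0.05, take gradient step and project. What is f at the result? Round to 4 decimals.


Step 1: Compute gradient at (-0.825, -1.8416).
grad_x = 2*4*-0.825 - 15 = -21.6
grad_y = 2*1*-1.8416 + 13 = 9.3168
Step 2: Gradient step.
x_raw = -0.825 - 0.05*-21.6 = 0.255
y_raw = -1.8416 - 0.05*9.3168 = -2.3074
Step 3: Project onto [-1, 5].
x_proj = clip(0.255) = 0.255
y_proj = clip(-2.3074) = -1.0
Step 4: Evaluate f.
f(0.255, -1.0) = -15.5649


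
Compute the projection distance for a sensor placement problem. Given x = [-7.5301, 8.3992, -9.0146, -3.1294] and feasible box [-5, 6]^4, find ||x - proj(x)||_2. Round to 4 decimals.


Project each component onto [-5, 6].
clip(-7.5301) = -5.0, clip(8.3992) = 6.0, clip(-9.0146) = -5.0, clip(-3.1294) = -3.1294
Projection = [-5.0, 6.0, -5.0, -3.1294]
Squared diffs: [6.4014, 5.7562, 16.117, 0.0]
Distance = sqrt(28.2746) = 5.3174


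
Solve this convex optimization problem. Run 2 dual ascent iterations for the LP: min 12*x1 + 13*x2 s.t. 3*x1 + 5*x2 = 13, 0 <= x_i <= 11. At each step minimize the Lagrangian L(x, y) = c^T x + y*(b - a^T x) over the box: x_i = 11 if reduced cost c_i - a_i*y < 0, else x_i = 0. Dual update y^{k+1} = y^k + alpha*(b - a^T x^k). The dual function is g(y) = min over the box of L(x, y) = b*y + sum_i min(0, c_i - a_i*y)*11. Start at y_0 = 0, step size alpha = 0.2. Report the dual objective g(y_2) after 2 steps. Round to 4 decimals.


Dual ascent for LP: min 12*x1 + 13*x2, 3*x1 + 5*x2 = 13, 0 <= x_i <= 11
Step 1: y^k = 0.0, reduced costs: (12.0, 13.0)
  x^k = (0.0, 0.0), subgradient = b - a^T x = 13.0
  y^{k+1} = 0.0 + 0.2*13.0 = 2.6
Step 2: y^k = 2.6, reduced costs: (4.2, 0.0)
  x^k = (0.0, 0.0), subgradient = b - a^T x = 13.0
  y^{k+1} = 2.6 + 0.2*13.0 = 5.2
Dual objective at y_2 = 5.2: reduced costs (-3.6, -13.0), box minimizer x = (11.0, 11.0)
g(y_2) = b*y + (c1 - a1*y)*x1 + (c2 - a2*y)*x2 = 13*5.2 + (-3.6)*11.0 + (-13.0)*11.0 = 67.6 - 39.6 - 143.0 = -115.0


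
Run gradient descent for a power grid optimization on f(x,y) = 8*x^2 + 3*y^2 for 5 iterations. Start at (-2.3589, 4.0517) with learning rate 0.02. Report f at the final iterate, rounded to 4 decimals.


Gradient descent on f(x,y) = 8*x^2 + 3*y^2.
Starting point: (-2.3589, 4.0517), alpha = 0.02
Step 1: grad_x = 2*8*-2.3589 = -37.7424, grad_y = 2*3*4.0517 = 24.3102
  x_1 = -2.3589 - 0.02*-37.7424 = -1.6041
  y_1 = 4.0517 - 0.02*24.3102 = 3.5655
Step 2: grad_x = 2*8*-1.6041 = -25.6648, grad_y = 2*3*3.5655 = 21.393
  x_2 = -1.6041 - 0.02*-25.6648 = -1.0908
  y_2 = 3.5655 - 0.02*21.393 = 3.1376
Step 3: grad_x = 2*8*-1.0908 = -17.4521, grad_y = 2*3*3.1376 = 18.8258
  x_3 = -1.0908 - 0.02*-17.4521 = -0.7417
  y_3 = 3.1376 - 0.02*18.8258 = 2.7611
Step 4: grad_x = 2*8*-0.7417 = -11.8674, grad_y = 2*3*2.7611 = 16.5667
  x_4 = -0.7417 - 0.02*-11.8674 = -0.5044
  y_4 = 2.7611 - 0.02*16.5667 = 2.4298
Step 5: grad_x = 2*8*-0.5044 = -8.0698, grad_y = 2*3*2.4298 = 14.5787
  x_5 = -0.5044 - 0.02*-8.0698 = -0.343
  y_5 = 2.4298 - 0.02*14.5787 = 2.1382
f(-0.343, 2.1382) = 8*(-0.343)^2 + 3*2.1382^2 = 14.6569


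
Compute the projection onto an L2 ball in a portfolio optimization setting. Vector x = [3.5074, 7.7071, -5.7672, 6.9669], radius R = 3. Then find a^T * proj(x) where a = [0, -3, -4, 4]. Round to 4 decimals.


Step 1: Compute ||x|| (intermediates to 6 decimals).
||x|| = sqrt(3.5074^2 + 7.7071^2 + (-5.7672)^2 + 6.9669^2) = 12.389493
Step 2: Project.
Since ||x|| > R, scale = R/||x|| = 3/12.389493 = 0.242141, proj(x) = scale * x
proj(x) = [0.849285, 1.866205, -1.396476, 1.686972]
Step 3: Dot product.
a^T * proj(x) = 0*0.849285 - 3*1.866205 - 4*(-1.396476) + 4*1.686972 = 6.7352


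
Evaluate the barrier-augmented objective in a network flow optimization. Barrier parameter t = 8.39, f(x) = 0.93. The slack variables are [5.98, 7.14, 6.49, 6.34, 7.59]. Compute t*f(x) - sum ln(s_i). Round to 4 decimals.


Step 1: Compute log-barrier.
ln values: [1.7884, 1.9657, 1.8703, 1.8469, 2.0268]
phi = -(1.7884 + 1.9657 + 1.8703 + 1.8469 + 2.0268) = -9.4981
Step 2: Compute augmented objective.
t*f(x) = 8.39*0.93 = 7.8027
Total = 7.8027 - 9.4981 = -1.6954


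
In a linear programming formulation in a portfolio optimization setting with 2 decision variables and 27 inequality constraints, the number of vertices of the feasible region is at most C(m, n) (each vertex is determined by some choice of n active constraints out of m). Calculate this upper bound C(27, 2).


Each vertex corresponds to some choice of n active constraints out of m, so the number of vertices is at most C(m, n) = m! / (n!(m-n)!).
m = 27, n = 2
Numerator: 27 * 26
Denominator: 2! = 2
C(27, 2) = 351


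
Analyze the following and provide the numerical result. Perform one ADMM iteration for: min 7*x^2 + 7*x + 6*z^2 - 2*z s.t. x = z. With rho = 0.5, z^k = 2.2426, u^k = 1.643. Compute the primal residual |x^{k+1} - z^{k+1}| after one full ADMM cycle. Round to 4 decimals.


ADMM iteration with rho = 0.5, z^k = 2.2426, u^k = 1.643
Step 1: x-update.
Minimize 7*x^2 + 7*x + (0.5/2)*(x - 2.2426 + 1.643)^2
FOC: (2*7 + 0.5)*x = -7 + 0.5*(2.2426 - 1.643)
x^{k+1} = -0.4621
Step 2: z-update.
Minimize 6*z^2 - 2*z + (0.5/2)*(-0.4621 - z + 1.643)^2
FOC: (2*6 + 0.5)*z = 2 + 0.5*(-0.4621 + 1.643)
z^{k+1} = 0.2072
Step 3: u-update.
u^{k+1} = 1.643 - 0.4621 - 0.2072 = 0.9737
Step 4: Primal residual = |-0.4621 - 0.2072| = 0.6693


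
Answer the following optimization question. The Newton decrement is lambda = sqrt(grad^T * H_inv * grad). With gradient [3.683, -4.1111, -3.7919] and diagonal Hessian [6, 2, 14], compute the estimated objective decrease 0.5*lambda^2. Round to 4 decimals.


Step 1: H is diagonal, so H^(-1) * g = [0.6138, -2.0556, -0.2709].
Step 2: g^T H^(-1) g = sum_i g_i^2 / H_ii
  = (3.683)^2/6 + (-4.1111)^2/2 + (-3.7919)^2/14
  = 2.2607 + 8.4506 + 1.027 = 11.7384
Step 3: Objective decrease = 0.5 * g^T H^(-1) g = 5.8692


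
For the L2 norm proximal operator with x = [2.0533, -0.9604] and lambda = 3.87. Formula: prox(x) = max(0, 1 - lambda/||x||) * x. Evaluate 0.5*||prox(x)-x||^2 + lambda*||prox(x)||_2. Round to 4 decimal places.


Step 1: Compute ||x||.
||x|| = 2.2668
Step 2: Compute scaling factor.
scale = max(0, 1 - 3.87/2.2668) = 0.0
Step 3: prox(x) = [0.0, -0.0]
||prox(x)|| = 0.0
Step 4: Proximal objective.
0.5*||prox-x||^2 = 2.5692
lambda*||prox|| = 0.0
Total = 2.5692


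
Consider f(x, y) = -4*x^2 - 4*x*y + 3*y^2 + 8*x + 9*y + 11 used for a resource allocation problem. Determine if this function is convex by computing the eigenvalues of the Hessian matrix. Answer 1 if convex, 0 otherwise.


The Hessian of f(x,y) = -4*x^2 - 4*x*y + 3*y^2 + 8*x + 9*y + 11 is:
H = [[-8, -4], [-4, 6]]
Trace = -8 + 6 = -2
Determinant = -8*6 - (-4)^2 = -64
Discriminant = (-2)^2 - 4*-64 = 260.0
Eigenvalues: lambda_1 = -9.0623, lambda_2 = 7.0623
The function is not convex.

0


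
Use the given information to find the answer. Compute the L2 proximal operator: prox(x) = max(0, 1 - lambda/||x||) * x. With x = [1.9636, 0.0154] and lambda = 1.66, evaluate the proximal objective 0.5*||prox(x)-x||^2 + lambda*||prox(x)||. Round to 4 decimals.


Step 1: Compute ||x||.
||x|| = 1.9637
Step 2: Compute scaling factor.
scale = max(0, 1 - 1.66/1.9637) = 0.1546
Step 3: prox(x) = [0.3037, 0.0024]
||prox(x)|| = 0.3037
Step 4: Proximal objective.
0.5*||prox-x||^2 = 1.3778
lambda*||prox|| = 0.5041
Total = 1.8819


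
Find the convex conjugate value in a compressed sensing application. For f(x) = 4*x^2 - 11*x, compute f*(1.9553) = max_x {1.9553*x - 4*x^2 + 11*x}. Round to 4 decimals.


f*(y) = sup_x {y*x - a*x^2 - b*x} = sup_x {(y-b)*x - a*x^2}
FOC: (y - b) - 2a*x = 0 => x* = (y - b)/(2a)
x* = (1.9553 + 11)/(2*4) = 1.6194
f*(1.9553) = (y-b)^2/(4a) = (1.9553 + 11)^2/(4*4)
= 167.8398/16 = 10.49


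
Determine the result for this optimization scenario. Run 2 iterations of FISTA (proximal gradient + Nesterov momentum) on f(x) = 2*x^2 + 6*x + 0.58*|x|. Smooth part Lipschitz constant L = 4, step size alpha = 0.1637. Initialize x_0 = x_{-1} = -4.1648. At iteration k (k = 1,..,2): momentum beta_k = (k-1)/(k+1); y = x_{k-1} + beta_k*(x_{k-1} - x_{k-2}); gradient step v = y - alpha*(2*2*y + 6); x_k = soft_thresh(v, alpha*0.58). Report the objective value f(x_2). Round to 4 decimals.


FISTA on f(x) = 2*x^2 + 6*x + 0.58*|x|
L = 4, alpha = 0.1637
Iteration 1: beta = 0.0, y = -4.1648 + 0.0*(-4.1648 + 4.1648) = -4.1648
  grad(y) = -10.6592, v = y - alpha*grad = -2.4199
  prox(v) = soft_thresh(-2.4199, 0.0949) = -2.3249
Iteration 2: beta = 0.3333, y = -2.3249 + 0.3333*(-2.3249 + 4.1648) = -1.7117
  grad(y) = -0.8466, v = y - alpha*grad = -1.5731
  prox(v) = soft_thresh(-1.5731, 0.0949) = -1.4781
f(x_2) = 2*(-1.4781)^2 + 6*(-1.4781) + 0.58*|-1.4781| = -3.6417


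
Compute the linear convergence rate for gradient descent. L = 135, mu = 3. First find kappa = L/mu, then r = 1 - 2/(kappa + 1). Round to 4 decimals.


Step 1: Compute the condition number.
kappa = L/mu = 135/3 = 45.0
Step 2: Compute the convergence rate.
r = 1 - 2/(kappa + 1) = 1 - 2*mu/(L + mu) = (L - mu)/(L + mu) = 132/138 = 0.9565


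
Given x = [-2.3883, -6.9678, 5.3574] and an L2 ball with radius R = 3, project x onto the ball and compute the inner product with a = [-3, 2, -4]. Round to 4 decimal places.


Step 1: Compute ||x|| (intermediates to 6 decimals).
||x|| = sqrt((-2.3883)^2 + (-6.9678)^2 + 5.3574^2) = 9.108016
Step 2: Project.
Since ||x|| > R, scale = R/||x|| = 3/9.108016 = 0.32938, proj(x) = scale * x
proj(x) = [-0.786658, -2.295054, 1.76462]
Step 3: Dot product.
a^T * proj(x) = -3*(-0.786658) + 2*(-2.295054) - 4*1.76462 = -9.2886


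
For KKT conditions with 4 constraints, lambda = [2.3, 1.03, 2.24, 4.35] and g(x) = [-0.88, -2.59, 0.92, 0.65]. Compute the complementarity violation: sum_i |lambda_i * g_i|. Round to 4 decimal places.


KKT complementary slackness check:
lambda_1 * g_1 = 2.3 * -0.88 = -2.024
lambda_2 * g_2 = 1.03 * -2.59 = -2.6677
lambda_3 * g_3 = 2.24 * 0.92 = 2.0608
lambda_4 * g_4 = 4.35 * 0.65 = 2.8275
Total violation = 2.024 + 2.6677 + 2.0608 + 2.8275 = 9.58


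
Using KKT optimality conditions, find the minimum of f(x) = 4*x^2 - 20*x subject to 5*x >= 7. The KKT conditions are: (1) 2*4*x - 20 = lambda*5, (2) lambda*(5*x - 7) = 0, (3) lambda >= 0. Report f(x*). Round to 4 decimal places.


Step 1: Try lambda = 0 (constraint inactive).
Stationarity: 2*4*x - 20 = 0
x* = 20/(2*4) = 2.5
Check constraint: 5*2.5 = 12.5 >= 7 -- satisfied.
Step 2: Compute optimal value.
f(x*) = 4*2.5^2 - 20*2.5 = -25.0


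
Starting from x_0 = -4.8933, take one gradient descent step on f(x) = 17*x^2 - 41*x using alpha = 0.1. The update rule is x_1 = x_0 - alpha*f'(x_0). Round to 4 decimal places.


We compute the gradient at x_0 and apply the update.
f'(x) = 34*x - 41
f'(-4.8933) = 34*-4.8933 - 41 = -207.3722
x_1 = -4.8933 - 0.1*-207.3722 = 15.8439


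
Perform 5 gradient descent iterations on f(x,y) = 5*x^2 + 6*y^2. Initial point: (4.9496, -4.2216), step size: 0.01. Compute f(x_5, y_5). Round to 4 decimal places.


Gradient descent on f(x,y) = 5*x^2 + 6*y^2.
Starting point: (4.9496, -4.2216), alpha = 0.01
Step 1: grad_x = 2*5*4.9496 = 49.496, grad_y = 2*6*-4.2216 = -50.6592
  x_1 = 4.9496 - 0.01*49.496 = 4.4546
  y_1 = -4.2216 - 0.01*-50.6592 = -3.715
Step 2: grad_x = 2*5*4.4546 = 44.5464, grad_y = 2*6*-3.715 = -44.5801
  x_2 = 4.4546 - 0.01*44.5464 = 4.0092
  y_2 = -3.715 - 0.01*-44.5801 = -3.2692
Step 3: grad_x = 2*5*4.0092 = 40.0918, grad_y = 2*6*-3.2692 = -39.2305
  x_3 = 4.0092 - 0.01*40.0918 = 3.6083
  y_3 = -3.2692 - 0.01*-39.2305 = -2.8769
Step 4: grad_x = 2*5*3.6083 = 36.0826, grad_y = 2*6*-2.8769 = -34.5228
  x_4 = 3.6083 - 0.01*36.0826 = 3.2474
  y_4 = -2.8769 - 0.01*-34.5228 = -2.5317
Step 5: grad_x = 2*5*3.2474 = 32.4743, grad_y = 2*6*-2.5317 = -30.3801
  x_5 = 3.2474 - 0.01*32.4743 = 2.9227
  y_5 = -2.5317 - 0.01*-30.3801 = -2.2279
f(2.9227, -2.2279) = 5*2.9227^2 + 6*(-2.2279)^2 = 72.4911
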